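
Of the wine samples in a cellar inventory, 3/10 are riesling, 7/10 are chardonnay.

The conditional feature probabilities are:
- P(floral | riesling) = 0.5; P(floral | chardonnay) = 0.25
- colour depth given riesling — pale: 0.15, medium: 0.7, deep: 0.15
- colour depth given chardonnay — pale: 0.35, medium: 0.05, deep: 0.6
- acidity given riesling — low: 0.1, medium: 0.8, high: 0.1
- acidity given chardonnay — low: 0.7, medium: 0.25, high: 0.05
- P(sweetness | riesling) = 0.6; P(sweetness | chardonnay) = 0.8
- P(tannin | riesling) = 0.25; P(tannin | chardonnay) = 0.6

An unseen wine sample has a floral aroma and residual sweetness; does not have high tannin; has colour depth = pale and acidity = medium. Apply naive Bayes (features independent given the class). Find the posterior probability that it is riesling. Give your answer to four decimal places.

riesling: 0.3 × 0.5 × 0.15 × 0.8 × 0.6 × (1−0.25) = 0.0081
chardonnay: 0.7 × 0.25 × 0.35 × 0.25 × 0.8 × (1−0.6) = 0.0049
P(riesling | x) = 0.0081 / 0.013 ≈ 0.6231

0.6231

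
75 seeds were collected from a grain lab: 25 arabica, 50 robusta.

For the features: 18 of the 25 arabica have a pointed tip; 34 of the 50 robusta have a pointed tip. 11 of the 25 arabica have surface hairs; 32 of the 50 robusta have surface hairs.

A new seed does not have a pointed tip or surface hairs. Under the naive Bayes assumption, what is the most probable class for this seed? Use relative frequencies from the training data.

arabica: (25/75) × (7/25) × (14/25) ≈ 0.0522667
robusta: (50/75) × (16/50) × (18/50) = 0.0768
Highest score → robusta.

robusta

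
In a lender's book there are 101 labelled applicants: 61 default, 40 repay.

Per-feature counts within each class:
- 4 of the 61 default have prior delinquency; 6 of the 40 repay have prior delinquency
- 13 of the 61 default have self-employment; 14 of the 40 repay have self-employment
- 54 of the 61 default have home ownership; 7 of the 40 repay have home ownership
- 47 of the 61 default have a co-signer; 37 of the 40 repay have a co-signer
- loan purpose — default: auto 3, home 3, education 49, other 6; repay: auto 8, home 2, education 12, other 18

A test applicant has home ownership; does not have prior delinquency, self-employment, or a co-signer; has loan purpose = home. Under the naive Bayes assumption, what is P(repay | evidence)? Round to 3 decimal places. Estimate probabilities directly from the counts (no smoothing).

default: (61/101) × (57/61) × (48/61) × (54/61) × (14/61) × (3/61) ≈ 0.0044373
repay: (40/101) × (34/40) × (26/40) × (7/40) × (3/40) × (2/40) ≈ 0.000143595
P(repay | x) = 0.000143595 / 0.004580895 ≈ 0.031

0.031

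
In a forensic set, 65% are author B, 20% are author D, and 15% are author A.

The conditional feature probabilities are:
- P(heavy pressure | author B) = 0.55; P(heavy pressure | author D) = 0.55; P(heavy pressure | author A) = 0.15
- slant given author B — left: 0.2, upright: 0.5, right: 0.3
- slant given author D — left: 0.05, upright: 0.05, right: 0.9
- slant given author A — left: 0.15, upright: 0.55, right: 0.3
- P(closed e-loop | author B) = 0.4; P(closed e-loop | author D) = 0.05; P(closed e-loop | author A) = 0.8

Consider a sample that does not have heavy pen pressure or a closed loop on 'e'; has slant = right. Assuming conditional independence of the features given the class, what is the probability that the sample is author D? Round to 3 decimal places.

0.561

author B: 0.65 × (1−0.55) × 0.3 × (1−0.4) = 0.05265
author D: 0.2 × (1−0.55) × 0.9 × (1−0.05) = 0.07695
author A: 0.15 × (1−0.15) × 0.3 × (1−0.8) = 0.00765
P(author D | x) = 0.07695 / 0.13725 ≈ 0.561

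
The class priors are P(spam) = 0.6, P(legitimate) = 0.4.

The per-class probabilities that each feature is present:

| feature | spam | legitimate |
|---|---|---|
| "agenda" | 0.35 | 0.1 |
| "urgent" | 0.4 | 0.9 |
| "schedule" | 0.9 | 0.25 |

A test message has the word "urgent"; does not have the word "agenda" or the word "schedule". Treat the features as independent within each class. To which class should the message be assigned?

spam: 0.6 × (1−0.35) × 0.4 × (1−0.9) = 0.0156
legitimate: 0.4 × (1−0.1) × 0.9 × (1−0.25) = 0.243
Highest score → legitimate.

legitimate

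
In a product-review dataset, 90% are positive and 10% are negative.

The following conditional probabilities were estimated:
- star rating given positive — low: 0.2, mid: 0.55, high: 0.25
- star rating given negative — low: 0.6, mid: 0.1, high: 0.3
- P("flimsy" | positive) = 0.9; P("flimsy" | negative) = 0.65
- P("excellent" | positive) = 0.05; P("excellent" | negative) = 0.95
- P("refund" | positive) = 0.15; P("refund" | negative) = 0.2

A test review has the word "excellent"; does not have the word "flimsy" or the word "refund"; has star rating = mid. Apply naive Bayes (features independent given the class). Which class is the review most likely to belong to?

negative

positive: 0.9 × 0.55 × (1−0.9) × 0.05 × (1−0.15) = 0.00210375
negative: 0.1 × 0.1 × (1−0.65) × 0.95 × (1−0.2) = 0.00266
Highest score → negative.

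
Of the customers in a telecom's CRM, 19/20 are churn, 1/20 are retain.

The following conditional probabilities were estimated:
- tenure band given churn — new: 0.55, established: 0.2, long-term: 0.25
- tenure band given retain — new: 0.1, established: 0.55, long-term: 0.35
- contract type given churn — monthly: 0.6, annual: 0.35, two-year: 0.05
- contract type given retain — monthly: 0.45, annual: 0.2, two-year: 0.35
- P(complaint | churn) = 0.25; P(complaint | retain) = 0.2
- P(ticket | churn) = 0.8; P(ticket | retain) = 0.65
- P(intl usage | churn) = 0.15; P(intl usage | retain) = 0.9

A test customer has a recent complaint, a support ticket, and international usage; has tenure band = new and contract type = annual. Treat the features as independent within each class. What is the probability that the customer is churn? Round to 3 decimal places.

0.979

churn: 0.95 × 0.55 × 0.35 × 0.25 × 0.8 × 0.15 = 0.00548625
retain: 0.05 × 0.1 × 0.2 × 0.2 × 0.65 × 0.9 = 0.000117
P(churn | x) = 0.00548625 / 0.00560325 ≈ 0.979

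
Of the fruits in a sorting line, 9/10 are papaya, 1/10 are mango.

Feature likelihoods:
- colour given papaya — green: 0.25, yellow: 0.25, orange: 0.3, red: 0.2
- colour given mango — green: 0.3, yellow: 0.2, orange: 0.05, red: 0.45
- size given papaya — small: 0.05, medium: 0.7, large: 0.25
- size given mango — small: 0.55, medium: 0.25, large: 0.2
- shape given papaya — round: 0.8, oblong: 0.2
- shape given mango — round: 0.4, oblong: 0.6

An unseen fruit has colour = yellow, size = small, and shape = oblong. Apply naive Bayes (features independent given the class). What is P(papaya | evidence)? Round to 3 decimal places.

0.254

papaya: 0.9 × 0.25 × 0.05 × 0.2 = 0.00225
mango: 0.1 × 0.2 × 0.55 × 0.6 = 0.0066
P(papaya | x) = 0.00225 / 0.00885 ≈ 0.254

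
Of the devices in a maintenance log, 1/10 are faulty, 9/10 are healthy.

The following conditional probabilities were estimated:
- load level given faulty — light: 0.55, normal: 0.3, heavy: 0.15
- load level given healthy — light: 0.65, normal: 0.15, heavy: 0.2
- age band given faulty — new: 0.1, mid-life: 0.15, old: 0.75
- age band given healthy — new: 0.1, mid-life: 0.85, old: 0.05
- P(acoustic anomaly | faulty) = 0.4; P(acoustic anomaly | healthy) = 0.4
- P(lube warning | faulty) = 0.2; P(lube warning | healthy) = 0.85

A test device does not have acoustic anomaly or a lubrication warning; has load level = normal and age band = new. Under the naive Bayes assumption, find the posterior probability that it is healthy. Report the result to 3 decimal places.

faulty: 0.1 × 0.3 × 0.1 × (1−0.4) × (1−0.2) = 0.00144
healthy: 0.9 × 0.15 × 0.1 × (1−0.4) × (1−0.85) = 0.001215
P(healthy | x) = 0.001215 / 0.002655 ≈ 0.458

0.458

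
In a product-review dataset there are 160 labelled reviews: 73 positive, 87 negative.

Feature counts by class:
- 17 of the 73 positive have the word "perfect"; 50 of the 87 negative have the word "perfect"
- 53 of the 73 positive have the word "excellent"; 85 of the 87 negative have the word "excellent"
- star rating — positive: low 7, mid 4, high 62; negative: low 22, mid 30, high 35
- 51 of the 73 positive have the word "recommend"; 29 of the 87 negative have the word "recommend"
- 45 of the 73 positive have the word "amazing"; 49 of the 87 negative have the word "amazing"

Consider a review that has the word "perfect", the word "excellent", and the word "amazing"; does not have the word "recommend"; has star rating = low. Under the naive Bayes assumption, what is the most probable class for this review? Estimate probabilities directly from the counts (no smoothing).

negative

positive: (73/160) × (17/73) × (53/73) × (7/73) × (22/73) × (45/73) ≈ 0.00137419
negative: (87/160) × (50/87) × (85/87) × (22/87) × (58/87) × (49/87) ≈ 0.0289894
Highest score → negative.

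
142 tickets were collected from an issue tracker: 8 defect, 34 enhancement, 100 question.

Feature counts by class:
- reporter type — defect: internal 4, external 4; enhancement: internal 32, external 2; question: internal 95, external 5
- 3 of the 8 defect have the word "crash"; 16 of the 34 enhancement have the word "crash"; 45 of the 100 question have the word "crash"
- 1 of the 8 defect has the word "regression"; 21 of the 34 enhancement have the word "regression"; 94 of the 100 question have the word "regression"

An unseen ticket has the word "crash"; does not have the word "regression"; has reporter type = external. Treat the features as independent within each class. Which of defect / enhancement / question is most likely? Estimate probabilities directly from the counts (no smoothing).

defect

defect: (8/142) × (4/8) × (3/8) × (7/8) ≈ 0.00924296
enhancement: (34/142) × (2/34) × (16/34) × (13/34) ≈ 0.00253424
question: (100/142) × (5/100) × (45/100) × (6/100) ≈ 0.000950704
Highest score → defect.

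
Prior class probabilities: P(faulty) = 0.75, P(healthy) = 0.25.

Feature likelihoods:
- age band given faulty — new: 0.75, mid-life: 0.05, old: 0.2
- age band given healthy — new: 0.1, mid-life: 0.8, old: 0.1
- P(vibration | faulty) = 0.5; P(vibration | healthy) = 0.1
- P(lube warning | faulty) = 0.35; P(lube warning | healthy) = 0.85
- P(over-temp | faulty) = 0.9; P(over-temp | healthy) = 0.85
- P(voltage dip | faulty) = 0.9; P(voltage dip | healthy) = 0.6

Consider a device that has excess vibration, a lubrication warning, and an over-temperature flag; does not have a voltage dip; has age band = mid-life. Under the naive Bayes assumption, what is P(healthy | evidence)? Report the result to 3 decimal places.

0.907

faulty: 0.75 × 0.05 × 0.5 × 0.35 × 0.9 × (1−0.9) = 0.000590625
healthy: 0.25 × 0.8 × 0.1 × 0.85 × 0.85 × (1−0.6) = 0.00578
P(healthy | x) = 0.00578 / 0.006370625 ≈ 0.907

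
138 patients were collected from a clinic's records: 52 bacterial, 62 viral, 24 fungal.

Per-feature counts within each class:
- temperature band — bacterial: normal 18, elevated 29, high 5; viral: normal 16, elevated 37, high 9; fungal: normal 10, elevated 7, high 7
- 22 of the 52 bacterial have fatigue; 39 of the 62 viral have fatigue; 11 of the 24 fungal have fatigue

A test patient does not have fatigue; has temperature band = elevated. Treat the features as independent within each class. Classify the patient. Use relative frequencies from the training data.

bacterial: (52/138) × (29/52) × (30/52) ≈ 0.121237
viral: (62/138) × (37/62) × (23/62) ≈ 0.0994624
fungal: (24/138) × (7/24) × (13/24) ≈ 0.0274758
Highest score → bacterial.

bacterial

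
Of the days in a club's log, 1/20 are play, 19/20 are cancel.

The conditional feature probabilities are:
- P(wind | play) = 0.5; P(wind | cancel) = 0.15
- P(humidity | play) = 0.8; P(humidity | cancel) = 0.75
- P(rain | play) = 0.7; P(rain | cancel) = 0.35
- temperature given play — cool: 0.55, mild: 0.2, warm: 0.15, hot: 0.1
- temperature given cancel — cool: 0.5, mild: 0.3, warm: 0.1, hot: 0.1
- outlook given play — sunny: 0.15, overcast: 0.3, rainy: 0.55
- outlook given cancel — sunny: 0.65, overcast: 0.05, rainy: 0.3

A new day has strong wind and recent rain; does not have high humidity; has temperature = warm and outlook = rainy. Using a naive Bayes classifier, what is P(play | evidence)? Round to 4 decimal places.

play: 0.05 × 0.5 × (1−0.8) × 0.7 × 0.15 × 0.55 = 0.00028875
cancel: 0.95 × 0.15 × (1−0.75) × 0.35 × 0.1 × 0.3 = 0.0003740625
P(play | x) = 0.00028875 / 0.0006628125 ≈ 0.4356

0.4356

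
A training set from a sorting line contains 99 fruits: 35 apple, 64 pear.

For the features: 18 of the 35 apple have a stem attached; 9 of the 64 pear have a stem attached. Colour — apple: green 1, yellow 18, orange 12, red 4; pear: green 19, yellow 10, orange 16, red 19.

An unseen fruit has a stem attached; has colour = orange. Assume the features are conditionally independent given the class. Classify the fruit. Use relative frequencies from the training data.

apple: (35/99) × (18/35) × (12/35) ≈ 0.0623377
pear: (64/99) × (9/64) × (16/64) ≈ 0.0227273
Highest score → apple.

apple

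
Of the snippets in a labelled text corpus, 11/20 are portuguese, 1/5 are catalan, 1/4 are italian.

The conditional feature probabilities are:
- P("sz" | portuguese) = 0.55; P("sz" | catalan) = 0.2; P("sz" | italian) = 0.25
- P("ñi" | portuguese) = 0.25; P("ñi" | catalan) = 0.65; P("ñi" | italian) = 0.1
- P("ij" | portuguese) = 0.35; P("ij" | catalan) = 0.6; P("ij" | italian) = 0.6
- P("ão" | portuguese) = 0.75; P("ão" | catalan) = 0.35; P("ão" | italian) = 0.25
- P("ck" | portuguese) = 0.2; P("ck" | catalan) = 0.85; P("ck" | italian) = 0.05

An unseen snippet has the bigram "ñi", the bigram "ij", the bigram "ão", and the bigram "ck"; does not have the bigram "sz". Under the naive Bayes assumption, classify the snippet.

catalan

portuguese: 0.55 × (1−0.55) × 0.25 × 0.35 × 0.75 × 0.2 = 0.0032484375
catalan: 0.2 × (1−0.2) × 0.65 × 0.6 × 0.35 × 0.85 = 0.018564
italian: 0.25 × (1−0.25) × 0.1 × 0.6 × 0.25 × 0.05 = 0.000140625
Highest score → catalan.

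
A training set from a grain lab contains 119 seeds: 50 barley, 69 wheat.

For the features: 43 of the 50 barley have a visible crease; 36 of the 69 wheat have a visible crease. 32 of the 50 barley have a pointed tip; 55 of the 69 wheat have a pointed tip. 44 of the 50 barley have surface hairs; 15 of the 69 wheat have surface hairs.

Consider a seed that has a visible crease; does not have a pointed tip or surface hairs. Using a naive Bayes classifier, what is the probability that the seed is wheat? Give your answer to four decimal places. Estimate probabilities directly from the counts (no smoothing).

barley: (50/119) × (43/50) × (18/50) × (6/50) ≈ 0.0156101
wheat: (69/119) × (36/69) × (14/69) × (54/69) ≈ 0.0480374
P(wheat | x) = 0.0480374 / 0.0636475 ≈ 0.7547

0.7547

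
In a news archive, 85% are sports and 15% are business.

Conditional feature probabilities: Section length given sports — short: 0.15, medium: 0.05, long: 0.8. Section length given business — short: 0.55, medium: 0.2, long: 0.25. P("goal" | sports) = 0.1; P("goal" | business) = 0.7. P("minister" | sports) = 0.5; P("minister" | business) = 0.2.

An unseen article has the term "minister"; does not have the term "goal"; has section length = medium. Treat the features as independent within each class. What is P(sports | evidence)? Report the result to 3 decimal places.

0.914

sports: 0.85 × 0.05 × (1−0.1) × 0.5 = 0.019125
business: 0.15 × 0.2 × (1−0.7) × 0.2 = 0.0018
P(sports | x) = 0.019125 / 0.020925 ≈ 0.914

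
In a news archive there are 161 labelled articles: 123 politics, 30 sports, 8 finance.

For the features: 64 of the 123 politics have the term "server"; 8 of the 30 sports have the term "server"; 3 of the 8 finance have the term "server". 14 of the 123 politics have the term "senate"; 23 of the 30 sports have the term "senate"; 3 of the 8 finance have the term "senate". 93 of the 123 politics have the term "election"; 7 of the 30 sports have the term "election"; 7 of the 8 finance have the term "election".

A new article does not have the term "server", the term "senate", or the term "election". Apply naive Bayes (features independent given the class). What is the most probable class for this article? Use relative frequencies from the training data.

politics: (123/161) × (59/123) × (109/123) × (30/123) ≈ 0.079207
sports: (30/161) × (22/30) × (7/30) × (23/30) ≈ 0.0244444
finance: (8/161) × (5/8) × (5/8) × (1/8) ≈ 0.00242624
Highest score → politics.

politics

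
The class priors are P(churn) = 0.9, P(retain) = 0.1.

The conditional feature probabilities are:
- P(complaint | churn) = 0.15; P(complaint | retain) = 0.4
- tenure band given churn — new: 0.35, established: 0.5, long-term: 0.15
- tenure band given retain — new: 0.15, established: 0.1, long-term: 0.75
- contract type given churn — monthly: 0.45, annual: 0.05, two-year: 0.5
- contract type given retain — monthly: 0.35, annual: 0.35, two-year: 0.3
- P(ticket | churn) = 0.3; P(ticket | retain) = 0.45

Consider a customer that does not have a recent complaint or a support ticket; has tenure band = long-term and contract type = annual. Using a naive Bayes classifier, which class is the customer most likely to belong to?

retain

churn: 0.9 × (1−0.15) × 0.15 × 0.05 × (1−0.3) = 0.00401625
retain: 0.1 × (1−0.4) × 0.75 × 0.35 × (1−0.45) = 0.0086625
Highest score → retain.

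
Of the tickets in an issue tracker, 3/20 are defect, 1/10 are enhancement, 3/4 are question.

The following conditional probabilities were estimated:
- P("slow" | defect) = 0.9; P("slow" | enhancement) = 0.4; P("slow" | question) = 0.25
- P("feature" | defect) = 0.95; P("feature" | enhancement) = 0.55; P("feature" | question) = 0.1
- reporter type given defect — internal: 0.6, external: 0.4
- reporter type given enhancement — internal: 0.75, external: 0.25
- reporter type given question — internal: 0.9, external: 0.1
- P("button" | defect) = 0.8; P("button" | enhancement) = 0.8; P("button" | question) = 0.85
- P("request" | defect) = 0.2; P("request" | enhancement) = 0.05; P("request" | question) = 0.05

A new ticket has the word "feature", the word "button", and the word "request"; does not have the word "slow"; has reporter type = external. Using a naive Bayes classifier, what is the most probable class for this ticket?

defect

defect: 0.15 × (1−0.9) × 0.95 × 0.4 × 0.8 × 0.2 = 0.000912
enhancement: 0.1 × (1−0.4) × 0.55 × 0.25 × 0.8 × 0.05 = 0.00033
question: 0.75 × (1−0.25) × 0.1 × 0.1 × 0.85 × 0.05 = 0.0002390625
Highest score → defect.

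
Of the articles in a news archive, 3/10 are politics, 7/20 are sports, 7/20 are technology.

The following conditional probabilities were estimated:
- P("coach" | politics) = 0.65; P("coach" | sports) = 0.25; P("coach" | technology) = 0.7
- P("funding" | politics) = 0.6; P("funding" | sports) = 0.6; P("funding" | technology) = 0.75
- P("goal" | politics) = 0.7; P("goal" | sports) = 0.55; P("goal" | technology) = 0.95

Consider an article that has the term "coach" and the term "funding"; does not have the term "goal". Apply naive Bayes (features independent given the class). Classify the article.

politics: 0.3 × 0.65 × 0.6 × (1−0.7) = 0.0351
sports: 0.35 × 0.25 × 0.6 × (1−0.55) = 0.023625
technology: 0.35 × 0.7 × 0.75 × (1−0.95) = 0.0091875
Highest score → politics.

politics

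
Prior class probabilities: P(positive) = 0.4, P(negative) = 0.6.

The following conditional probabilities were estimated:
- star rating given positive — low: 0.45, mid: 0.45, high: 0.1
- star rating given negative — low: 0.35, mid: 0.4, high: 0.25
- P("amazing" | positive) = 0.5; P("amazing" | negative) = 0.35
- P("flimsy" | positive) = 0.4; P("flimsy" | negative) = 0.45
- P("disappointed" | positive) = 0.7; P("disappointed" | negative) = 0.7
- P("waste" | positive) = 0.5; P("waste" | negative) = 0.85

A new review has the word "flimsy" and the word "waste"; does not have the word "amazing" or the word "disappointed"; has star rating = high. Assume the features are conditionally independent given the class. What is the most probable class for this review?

negative

positive: 0.4 × 0.1 × (1−0.5) × 0.4 × (1−0.7) × 0.5 = 0.0012
negative: 0.6 × 0.25 × (1−0.35) × 0.45 × (1−0.7) × 0.85 = 0.011188125
Highest score → negative.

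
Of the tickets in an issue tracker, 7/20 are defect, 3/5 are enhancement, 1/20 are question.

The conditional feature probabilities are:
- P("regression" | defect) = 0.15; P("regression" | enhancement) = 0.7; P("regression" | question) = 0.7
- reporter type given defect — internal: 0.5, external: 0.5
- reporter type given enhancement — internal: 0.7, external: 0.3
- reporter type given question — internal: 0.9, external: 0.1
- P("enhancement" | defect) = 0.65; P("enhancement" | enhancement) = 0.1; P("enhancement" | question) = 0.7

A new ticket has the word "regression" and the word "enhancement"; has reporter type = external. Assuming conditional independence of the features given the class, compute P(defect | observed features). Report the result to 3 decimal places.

0.531

defect: 0.35 × 0.15 × 0.5 × 0.65 = 0.0170625
enhancement: 0.6 × 0.7 × 0.3 × 0.1 = 0.0126
question: 0.05 × 0.7 × 0.1 × 0.7 = 0.00245
P(defect | x) = 0.0170625 / 0.0321125 ≈ 0.531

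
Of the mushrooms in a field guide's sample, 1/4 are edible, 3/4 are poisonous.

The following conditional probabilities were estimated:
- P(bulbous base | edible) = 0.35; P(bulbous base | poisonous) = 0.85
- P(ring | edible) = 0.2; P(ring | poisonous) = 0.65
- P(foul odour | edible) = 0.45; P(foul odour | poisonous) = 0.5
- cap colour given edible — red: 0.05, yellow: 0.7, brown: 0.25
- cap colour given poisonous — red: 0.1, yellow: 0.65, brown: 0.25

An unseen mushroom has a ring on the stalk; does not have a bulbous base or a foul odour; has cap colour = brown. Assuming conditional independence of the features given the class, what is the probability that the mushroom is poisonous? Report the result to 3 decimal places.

0.672

edible: 0.25 × (1−0.35) × 0.2 × (1−0.45) × 0.25 = 0.00446875
poisonous: 0.75 × (1−0.85) × 0.65 × (1−0.5) × 0.25 = 0.009140625
P(poisonous | x) = 0.009140625 / 0.013609375 ≈ 0.672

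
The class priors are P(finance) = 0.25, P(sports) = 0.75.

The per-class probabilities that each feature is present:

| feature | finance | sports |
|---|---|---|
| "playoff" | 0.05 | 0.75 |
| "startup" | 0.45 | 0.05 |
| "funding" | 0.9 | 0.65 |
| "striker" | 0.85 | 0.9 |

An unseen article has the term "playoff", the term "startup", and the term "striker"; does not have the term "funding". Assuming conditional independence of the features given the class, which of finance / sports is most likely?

finance: 0.25 × 0.05 × 0.45 × (1−0.9) × 0.85 = 0.000478125
sports: 0.75 × 0.75 × 0.05 × (1−0.65) × 0.9 = 0.008859375
Highest score → sports.

sports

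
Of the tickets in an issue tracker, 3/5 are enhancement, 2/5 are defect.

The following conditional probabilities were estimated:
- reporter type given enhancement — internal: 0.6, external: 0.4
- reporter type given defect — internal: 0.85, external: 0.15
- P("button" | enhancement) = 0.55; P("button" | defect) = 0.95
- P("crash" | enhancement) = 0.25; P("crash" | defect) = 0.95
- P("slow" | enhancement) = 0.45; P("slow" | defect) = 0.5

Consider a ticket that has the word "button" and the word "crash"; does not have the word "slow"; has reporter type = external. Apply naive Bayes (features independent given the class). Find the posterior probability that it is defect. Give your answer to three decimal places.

enhancement: 0.6 × 0.4 × 0.55 × 0.25 × (1−0.45) = 0.01815
defect: 0.4 × 0.15 × 0.95 × 0.95 × (1−0.5) = 0.027075
P(defect | x) = 0.027075 / 0.045225 ≈ 0.599

0.599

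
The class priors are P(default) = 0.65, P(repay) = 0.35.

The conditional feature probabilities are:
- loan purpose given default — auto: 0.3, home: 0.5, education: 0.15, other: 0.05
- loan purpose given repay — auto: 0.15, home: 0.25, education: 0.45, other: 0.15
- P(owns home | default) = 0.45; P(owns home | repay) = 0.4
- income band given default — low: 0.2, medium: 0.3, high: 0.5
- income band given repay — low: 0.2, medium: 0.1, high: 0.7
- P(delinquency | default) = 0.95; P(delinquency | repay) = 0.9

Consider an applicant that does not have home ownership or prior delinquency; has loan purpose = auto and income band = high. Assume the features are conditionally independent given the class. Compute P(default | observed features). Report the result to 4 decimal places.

0.5487

default: 0.65 × 0.3 × (1−0.45) × 0.5 × (1−0.95) = 0.00268125
repay: 0.35 × 0.15 × (1−0.4) × 0.7 × (1−0.9) = 0.002205
P(default | x) = 0.00268125 / 0.00488625 ≈ 0.5487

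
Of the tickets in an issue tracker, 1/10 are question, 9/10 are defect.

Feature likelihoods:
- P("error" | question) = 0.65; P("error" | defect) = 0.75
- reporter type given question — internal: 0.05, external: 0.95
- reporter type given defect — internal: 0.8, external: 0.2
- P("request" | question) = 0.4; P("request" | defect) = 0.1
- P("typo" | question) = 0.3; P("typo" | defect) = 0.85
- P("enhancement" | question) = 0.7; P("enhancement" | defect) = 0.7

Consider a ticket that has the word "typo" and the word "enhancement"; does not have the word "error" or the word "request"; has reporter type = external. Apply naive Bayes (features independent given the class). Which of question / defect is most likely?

defect

question: 0.1 × (1−0.65) × 0.95 × (1−0.4) × 0.3 × 0.7 = 0.0041895
defect: 0.9 × (1−0.75) × 0.2 × (1−0.1) × 0.85 × 0.7 = 0.0240975
Highest score → defect.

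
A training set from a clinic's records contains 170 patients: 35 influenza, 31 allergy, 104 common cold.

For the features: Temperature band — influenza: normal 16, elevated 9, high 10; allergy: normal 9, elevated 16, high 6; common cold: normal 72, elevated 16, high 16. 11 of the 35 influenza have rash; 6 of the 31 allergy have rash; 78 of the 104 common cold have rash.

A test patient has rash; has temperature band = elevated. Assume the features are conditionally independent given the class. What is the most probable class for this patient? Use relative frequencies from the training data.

influenza: (35/170) × (9/35) × (11/35) ≈ 0.0166387
allergy: (31/170) × (16/31) × (6/31) ≈ 0.0182163
common cold: (104/170) × (16/104) × (78/104) ≈ 0.0705882
Highest score → common cold.

common cold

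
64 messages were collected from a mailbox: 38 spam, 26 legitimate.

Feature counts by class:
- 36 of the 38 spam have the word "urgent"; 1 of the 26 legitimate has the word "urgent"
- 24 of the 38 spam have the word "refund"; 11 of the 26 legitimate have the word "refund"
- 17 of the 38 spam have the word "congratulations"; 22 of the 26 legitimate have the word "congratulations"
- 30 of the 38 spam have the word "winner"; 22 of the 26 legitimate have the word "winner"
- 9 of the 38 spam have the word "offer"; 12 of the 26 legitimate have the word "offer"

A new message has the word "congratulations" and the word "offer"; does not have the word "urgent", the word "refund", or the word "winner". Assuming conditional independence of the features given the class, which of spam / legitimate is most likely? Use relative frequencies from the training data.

spam: (38/64) × (2/38) × (14/38) × (17/38) × (8/38) × (9/38) ≈ 0.000256818
legitimate: (26/64) × (25/26) × (15/26) × (22/26) × (4/26) × (12/26) ≈ 0.0135401
Highest score → legitimate.

legitimate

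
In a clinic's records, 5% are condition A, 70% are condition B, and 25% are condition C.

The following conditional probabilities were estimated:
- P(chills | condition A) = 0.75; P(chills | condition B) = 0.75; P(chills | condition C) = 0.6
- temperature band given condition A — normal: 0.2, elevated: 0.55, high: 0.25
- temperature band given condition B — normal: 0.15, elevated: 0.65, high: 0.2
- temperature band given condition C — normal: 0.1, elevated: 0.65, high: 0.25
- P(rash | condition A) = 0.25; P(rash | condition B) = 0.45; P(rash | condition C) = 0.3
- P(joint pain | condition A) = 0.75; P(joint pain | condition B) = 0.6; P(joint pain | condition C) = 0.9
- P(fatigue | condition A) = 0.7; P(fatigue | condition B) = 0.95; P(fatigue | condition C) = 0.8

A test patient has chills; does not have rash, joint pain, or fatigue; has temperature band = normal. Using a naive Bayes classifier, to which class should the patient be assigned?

condition B

condition A: 0.05 × 0.75 × 0.2 × (1−0.25) × (1−0.75) × (1−0.7) = 0.000421875
condition B: 0.7 × 0.75 × 0.15 × (1−0.45) × (1−0.6) × (1−0.95) = 0.00086625
condition C: 0.25 × 0.6 × 0.1 × (1−0.3) × (1−0.9) × (1−0.8) = 0.00021
Highest score → condition B.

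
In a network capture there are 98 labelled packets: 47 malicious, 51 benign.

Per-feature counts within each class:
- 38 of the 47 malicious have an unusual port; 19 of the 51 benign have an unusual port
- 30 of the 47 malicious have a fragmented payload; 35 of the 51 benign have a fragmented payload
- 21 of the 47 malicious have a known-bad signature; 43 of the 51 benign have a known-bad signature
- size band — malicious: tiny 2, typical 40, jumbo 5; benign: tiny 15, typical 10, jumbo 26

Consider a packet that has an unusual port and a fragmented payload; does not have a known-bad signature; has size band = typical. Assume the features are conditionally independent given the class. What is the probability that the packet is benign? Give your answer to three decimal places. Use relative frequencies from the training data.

0.034

malicious: (47/98) × (38/47) × (30/47) × (26/47) × (40/47) ≈ 0.116525
benign: (51/98) × (19/51) × (35/51) × (8/51) × (10/51) ≈ 0.00409237
P(benign | x) = 0.00409237 / 0.12061737 ≈ 0.034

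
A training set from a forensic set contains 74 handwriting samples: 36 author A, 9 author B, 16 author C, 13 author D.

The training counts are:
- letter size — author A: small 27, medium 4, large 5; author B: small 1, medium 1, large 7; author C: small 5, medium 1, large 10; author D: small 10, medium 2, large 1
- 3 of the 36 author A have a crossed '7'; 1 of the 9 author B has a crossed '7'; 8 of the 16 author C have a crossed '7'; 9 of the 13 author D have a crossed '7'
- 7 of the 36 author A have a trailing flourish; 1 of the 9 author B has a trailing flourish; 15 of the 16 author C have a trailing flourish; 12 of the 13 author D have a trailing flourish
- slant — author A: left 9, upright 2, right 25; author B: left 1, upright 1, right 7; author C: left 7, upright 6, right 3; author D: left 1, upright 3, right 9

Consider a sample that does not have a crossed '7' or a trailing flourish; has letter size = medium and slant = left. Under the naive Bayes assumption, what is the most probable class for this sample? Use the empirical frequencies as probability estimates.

author A

author A: (36/74) × (4/36) × (33/36) × (29/36) × (9/36) ≈ 0.00997873
author B: (9/74) × (1/9) × (8/9) × (8/9) × (1/9) ≈ 0.00118637
author C: (16/74) × (1/16) × (8/16) × (1/16) × (7/16) ≈ 0.000184755
author D: (13/74) × (2/13) × (4/13) × (1/13) × (1/13) ≈ 0.0000492071
Highest score → author A.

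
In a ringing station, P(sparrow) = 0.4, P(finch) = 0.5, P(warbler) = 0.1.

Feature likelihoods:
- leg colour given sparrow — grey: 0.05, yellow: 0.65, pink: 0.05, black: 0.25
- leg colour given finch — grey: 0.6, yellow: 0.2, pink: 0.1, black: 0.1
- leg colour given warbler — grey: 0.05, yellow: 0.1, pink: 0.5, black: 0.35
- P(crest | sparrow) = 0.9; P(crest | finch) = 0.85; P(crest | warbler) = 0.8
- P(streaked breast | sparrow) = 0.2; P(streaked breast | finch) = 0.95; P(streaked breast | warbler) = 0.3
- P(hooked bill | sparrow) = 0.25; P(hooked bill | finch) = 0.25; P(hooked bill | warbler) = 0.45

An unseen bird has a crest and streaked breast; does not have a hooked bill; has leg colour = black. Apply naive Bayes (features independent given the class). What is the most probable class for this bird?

finch

sparrow: 0.4 × 0.25 × 0.9 × 0.2 × (1−0.25) = 0.0135
finch: 0.5 × 0.1 × 0.85 × 0.95 × (1−0.25) = 0.03028125
warbler: 0.1 × 0.35 × 0.8 × 0.3 × (1−0.45) = 0.00462
Highest score → finch.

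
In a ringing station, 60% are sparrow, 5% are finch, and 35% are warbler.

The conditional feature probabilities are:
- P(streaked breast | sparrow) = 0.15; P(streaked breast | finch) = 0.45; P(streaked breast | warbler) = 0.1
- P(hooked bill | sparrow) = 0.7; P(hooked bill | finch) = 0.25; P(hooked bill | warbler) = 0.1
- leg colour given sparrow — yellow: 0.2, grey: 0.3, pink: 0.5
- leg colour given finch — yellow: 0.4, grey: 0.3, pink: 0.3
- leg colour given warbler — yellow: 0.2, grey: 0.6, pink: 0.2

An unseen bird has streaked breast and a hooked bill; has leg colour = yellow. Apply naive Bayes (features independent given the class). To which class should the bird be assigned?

sparrow

sparrow: 0.6 × 0.15 × 0.7 × 0.2 = 0.0126
finch: 0.05 × 0.45 × 0.25 × 0.4 = 0.00225
warbler: 0.35 × 0.1 × 0.1 × 0.2 = 0.0007
Highest score → sparrow.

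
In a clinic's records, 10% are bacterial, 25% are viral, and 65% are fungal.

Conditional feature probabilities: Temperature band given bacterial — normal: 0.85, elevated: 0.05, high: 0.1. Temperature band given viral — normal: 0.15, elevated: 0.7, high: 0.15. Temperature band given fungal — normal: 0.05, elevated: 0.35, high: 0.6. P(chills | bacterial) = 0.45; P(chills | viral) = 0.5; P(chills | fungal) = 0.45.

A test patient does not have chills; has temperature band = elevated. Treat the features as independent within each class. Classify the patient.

fungal

bacterial: 0.1 × 0.05 × (1−0.45) = 0.00275
viral: 0.25 × 0.7 × (1−0.5) = 0.0875
fungal: 0.65 × 0.35 × (1−0.45) = 0.125125
Highest score → fungal.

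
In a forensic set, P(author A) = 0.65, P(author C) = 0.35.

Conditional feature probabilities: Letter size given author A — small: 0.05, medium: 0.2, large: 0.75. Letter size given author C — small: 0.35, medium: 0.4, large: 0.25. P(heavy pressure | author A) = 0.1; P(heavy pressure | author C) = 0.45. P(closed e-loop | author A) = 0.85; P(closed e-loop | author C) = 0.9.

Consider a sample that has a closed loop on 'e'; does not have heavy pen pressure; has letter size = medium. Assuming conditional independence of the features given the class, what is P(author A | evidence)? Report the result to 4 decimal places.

0.5893

author A: 0.65 × 0.2 × (1−0.1) × 0.85 = 0.09945
author C: 0.35 × 0.4 × (1−0.45) × 0.9 = 0.0693
P(author A | x) = 0.09945 / 0.16875 ≈ 0.5893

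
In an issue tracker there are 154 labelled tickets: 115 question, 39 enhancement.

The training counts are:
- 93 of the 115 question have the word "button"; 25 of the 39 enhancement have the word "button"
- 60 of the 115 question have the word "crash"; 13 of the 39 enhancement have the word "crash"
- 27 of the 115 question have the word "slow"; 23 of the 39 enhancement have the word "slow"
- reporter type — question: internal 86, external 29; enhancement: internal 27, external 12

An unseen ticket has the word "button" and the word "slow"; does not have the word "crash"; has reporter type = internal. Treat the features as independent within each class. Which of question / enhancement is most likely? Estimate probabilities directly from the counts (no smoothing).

question

question: (115/154) × (93/115) × (55/115) × (27/115) × (86/115) ≈ 0.05071
enhancement: (39/154) × (25/39) × (26/39) × (23/39) × (27/39) ≈ 0.0441866
Highest score → question.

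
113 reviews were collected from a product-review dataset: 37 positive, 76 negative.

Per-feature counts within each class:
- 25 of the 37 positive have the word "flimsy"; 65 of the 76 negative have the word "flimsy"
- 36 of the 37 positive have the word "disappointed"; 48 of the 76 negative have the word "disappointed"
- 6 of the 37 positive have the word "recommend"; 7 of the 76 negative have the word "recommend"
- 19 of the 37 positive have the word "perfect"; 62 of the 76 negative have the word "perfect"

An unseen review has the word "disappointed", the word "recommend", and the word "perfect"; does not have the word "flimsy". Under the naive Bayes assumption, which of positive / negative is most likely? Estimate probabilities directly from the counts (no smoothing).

positive: (37/113) × (12/37) × (36/37) × (6/37) × (19/37) ≈ 0.00860409
negative: (76/113) × (11/76) × (48/76) × (7/76) × (62/76) ≈ 0.0046196
Highest score → positive.

positive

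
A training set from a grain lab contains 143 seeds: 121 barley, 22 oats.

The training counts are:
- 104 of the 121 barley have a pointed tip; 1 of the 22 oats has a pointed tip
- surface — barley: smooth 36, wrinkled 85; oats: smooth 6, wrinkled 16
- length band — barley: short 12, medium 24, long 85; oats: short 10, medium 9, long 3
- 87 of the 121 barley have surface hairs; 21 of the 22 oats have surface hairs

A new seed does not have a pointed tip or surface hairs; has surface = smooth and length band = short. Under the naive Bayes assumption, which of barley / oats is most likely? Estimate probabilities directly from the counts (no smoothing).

barley: (121/143) × (17/121) × (36/121) × (12/121) × (34/121) ≈ 0.000985643
oats: (22/143) × (21/22) × (6/22) × (10/22) × (1/22) ≈ 0.000827497
Highest score → barley.

barley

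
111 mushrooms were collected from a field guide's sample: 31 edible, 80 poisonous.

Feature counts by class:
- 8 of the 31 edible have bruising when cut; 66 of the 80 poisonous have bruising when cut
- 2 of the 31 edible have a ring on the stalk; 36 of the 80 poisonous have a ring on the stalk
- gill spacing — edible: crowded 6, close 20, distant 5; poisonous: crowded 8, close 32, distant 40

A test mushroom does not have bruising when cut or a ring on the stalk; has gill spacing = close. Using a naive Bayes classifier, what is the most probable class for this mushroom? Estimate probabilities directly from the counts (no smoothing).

edible: (31/111) × (23/31) × (29/31) × (20/31) ≈ 0.125057
poisonous: (80/111) × (14/80) × (44/80) × (32/80) ≈ 0.0277477
Highest score → edible.

edible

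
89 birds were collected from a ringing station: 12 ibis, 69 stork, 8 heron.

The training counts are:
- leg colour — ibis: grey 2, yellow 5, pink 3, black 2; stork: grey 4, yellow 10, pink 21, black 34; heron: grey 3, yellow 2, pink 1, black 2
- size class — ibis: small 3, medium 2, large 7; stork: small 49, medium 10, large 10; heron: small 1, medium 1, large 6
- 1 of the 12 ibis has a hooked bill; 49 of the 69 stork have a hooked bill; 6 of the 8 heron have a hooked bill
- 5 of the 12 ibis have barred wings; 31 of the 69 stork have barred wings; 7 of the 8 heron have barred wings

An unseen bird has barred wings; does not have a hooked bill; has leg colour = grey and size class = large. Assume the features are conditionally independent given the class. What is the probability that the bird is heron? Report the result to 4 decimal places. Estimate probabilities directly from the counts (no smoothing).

0.4857

ibis: (12/89) × (2/12) × (7/12) × (11/12) × (5/12) ≈ 0.00500676
stork: (69/89) × (4/69) × (10/69) × (20/69) × (31/69) ≈ 0.000848232
heron: (8/89) × (3/8) × (6/8) × (2/8) × (7/8) ≈ 0.0055302
P(heron | x) = 0.0055302 / 0.011385192 ≈ 0.4857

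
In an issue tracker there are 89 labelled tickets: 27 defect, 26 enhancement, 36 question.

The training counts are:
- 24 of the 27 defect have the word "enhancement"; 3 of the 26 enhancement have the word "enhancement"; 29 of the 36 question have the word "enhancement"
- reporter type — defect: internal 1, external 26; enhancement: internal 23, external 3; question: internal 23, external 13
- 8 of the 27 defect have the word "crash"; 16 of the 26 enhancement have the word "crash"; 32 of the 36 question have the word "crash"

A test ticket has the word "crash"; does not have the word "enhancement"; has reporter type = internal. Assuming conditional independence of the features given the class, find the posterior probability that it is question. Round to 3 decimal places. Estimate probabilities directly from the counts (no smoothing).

defect: (27/89) × (3/27) × (1/27) × (8/27) ≈ 0.000369908
enhancement: (26/89) × (23/26) × (23/26) × (16/26) ≈ 0.140682
question: (36/89) × (7/36) × (23/36) × (32/36) ≈ 0.0446664
P(question | x) = 0.0446664 / 0.185718308 ≈ 0.241

0.241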